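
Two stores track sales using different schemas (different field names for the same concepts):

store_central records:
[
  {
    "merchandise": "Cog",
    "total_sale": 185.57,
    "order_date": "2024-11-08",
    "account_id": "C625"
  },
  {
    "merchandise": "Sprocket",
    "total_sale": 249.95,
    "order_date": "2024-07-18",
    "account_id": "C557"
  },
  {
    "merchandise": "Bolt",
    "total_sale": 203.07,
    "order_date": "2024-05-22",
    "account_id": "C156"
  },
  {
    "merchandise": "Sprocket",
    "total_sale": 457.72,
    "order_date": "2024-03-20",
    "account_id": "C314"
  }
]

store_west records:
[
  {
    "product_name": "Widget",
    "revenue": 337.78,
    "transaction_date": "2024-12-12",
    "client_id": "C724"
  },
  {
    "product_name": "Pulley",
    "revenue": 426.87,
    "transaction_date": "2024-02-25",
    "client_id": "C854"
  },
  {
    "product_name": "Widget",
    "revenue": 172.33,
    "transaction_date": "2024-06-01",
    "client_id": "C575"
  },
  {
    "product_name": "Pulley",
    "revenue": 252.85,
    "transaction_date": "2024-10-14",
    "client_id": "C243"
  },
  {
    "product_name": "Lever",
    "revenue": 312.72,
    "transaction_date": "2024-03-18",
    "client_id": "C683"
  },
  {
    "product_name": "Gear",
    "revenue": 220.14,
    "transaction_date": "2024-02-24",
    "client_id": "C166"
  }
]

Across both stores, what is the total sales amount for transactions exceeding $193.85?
2461.1

Schema mapping: "total_sale" (store_central) = "revenue" (store_west) = sale amount

Sum of sales > $193.85 in store_central: 910.74
Sum of sales > $193.85 in store_west: 1550.36

Total: 910.74 + 1550.36 = 2461.1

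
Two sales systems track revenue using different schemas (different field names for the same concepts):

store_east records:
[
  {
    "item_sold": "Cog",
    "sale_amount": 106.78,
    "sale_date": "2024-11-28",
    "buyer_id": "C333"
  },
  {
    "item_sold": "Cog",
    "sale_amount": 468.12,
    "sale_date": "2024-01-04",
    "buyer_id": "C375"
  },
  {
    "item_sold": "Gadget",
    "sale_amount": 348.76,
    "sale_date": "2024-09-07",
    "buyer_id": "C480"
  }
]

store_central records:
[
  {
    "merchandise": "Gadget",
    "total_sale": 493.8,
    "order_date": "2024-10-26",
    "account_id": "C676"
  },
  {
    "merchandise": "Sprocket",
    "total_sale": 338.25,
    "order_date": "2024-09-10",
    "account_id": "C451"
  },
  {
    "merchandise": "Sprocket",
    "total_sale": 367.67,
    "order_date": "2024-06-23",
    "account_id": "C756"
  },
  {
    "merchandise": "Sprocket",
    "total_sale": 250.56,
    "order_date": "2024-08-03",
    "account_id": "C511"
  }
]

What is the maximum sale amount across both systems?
493.8

Reconcile: "sale_amount" (store_east) = "total_sale" (store_central) = sale amount

Maximum in store_east: 468.12
Maximum in store_central: 493.8

Overall maximum: max(468.12, 493.8) = 493.8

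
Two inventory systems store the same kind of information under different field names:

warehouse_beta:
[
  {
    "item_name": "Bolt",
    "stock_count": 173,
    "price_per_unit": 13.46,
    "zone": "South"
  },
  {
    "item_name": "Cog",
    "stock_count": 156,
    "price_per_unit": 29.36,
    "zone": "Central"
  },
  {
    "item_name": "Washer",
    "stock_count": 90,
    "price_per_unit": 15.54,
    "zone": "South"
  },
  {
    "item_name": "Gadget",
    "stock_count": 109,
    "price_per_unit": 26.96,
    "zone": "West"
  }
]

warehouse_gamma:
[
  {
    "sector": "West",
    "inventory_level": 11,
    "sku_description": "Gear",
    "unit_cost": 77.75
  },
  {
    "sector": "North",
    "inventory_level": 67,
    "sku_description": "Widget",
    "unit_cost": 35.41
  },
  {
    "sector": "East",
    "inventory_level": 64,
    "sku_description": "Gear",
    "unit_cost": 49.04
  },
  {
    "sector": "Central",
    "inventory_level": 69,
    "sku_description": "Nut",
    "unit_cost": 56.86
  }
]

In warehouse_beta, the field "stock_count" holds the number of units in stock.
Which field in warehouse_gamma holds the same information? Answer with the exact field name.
inventory_level

In warehouse_beta, "stock_count" holds the number of units in stock.
The fields in warehouse_gamma are: "sector", "inventory_level", "sku_description", "unit_cost".
"inventory_level" is the match: the name refers to the same concept and its values are whole-number counts (e.g. 11, 67).
The other fields ("sector", "sku_description", "unit_cost") hold different kinds of data.

So "stock_count" in warehouse_beta corresponds to "inventory_level" in warehouse_gamma.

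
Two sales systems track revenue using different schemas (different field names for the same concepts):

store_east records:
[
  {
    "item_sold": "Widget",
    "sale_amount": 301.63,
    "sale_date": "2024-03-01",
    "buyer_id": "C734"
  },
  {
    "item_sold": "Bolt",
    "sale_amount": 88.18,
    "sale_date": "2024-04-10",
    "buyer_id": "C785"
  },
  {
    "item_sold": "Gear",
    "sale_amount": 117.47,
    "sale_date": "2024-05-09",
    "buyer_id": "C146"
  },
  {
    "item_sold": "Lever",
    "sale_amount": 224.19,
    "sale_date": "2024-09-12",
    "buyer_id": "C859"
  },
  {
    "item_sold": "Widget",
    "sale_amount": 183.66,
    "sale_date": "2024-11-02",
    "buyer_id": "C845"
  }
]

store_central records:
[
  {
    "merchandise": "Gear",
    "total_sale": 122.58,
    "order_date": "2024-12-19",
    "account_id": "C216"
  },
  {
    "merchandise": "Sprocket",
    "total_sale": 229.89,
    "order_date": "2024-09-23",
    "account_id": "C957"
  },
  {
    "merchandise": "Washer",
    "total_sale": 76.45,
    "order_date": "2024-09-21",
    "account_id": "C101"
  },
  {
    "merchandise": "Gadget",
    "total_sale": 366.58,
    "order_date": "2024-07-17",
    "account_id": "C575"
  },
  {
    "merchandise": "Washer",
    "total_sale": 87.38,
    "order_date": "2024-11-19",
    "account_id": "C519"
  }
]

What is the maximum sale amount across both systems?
366.58

Reconcile: "sale_amount" (store_east) = "total_sale" (store_central) = sale amount

Maximum in store_east: 301.63
Maximum in store_central: 366.58

Overall maximum: max(301.63, 366.58) = 366.58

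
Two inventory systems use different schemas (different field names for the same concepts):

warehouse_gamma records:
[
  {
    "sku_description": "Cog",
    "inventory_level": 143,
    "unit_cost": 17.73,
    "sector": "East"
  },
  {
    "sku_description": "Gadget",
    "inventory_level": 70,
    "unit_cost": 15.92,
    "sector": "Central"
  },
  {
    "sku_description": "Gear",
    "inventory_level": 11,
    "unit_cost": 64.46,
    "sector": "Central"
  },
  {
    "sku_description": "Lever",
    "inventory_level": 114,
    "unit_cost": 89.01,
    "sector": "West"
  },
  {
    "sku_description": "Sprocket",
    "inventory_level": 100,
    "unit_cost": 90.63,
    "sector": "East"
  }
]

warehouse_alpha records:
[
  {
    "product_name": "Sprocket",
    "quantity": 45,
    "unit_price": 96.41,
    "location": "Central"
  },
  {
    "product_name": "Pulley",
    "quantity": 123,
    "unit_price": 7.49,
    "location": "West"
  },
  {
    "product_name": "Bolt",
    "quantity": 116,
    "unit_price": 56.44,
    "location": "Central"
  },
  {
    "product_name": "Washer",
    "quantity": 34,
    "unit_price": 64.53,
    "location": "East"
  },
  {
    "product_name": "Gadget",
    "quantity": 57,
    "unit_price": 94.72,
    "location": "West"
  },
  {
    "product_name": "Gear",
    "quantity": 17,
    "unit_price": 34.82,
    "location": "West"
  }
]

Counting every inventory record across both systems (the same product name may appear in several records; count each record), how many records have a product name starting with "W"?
1

Schema mapping: "sku_description" (warehouse_gamma) = "product_name" (warehouse_alpha) = product name

Records with product name starting with "W" in warehouse_gamma: 0
Records with product name starting with "W" in warehouse_alpha: 1

Total: 0 + 1 = 1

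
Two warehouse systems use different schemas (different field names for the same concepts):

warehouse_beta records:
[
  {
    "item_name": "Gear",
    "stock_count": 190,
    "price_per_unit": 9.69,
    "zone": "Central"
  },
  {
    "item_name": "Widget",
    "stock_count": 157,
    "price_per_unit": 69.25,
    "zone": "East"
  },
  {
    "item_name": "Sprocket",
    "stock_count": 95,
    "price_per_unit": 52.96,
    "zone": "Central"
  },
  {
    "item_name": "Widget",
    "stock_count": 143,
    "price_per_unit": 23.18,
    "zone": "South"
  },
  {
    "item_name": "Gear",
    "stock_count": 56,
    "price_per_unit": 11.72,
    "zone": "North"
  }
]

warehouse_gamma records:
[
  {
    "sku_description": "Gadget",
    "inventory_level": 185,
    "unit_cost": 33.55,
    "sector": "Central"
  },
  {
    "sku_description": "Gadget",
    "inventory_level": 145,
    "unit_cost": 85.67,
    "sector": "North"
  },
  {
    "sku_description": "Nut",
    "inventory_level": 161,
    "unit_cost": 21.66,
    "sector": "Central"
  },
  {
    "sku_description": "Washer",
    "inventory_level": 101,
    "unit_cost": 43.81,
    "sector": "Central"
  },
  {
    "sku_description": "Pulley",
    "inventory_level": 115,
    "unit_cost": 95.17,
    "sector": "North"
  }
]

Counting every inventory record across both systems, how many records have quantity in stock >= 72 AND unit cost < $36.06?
4

Schema mappings:
- "stock_count" (warehouse_beta) = "inventory_level" (warehouse_gamma) = quantity
- "price_per_unit" (warehouse_beta) = "unit_cost" (warehouse_gamma) = unit cost

Records meeting both conditions in warehouse_beta: 2
Records meeting both conditions in warehouse_gamma: 2

Total: 2 + 2 = 4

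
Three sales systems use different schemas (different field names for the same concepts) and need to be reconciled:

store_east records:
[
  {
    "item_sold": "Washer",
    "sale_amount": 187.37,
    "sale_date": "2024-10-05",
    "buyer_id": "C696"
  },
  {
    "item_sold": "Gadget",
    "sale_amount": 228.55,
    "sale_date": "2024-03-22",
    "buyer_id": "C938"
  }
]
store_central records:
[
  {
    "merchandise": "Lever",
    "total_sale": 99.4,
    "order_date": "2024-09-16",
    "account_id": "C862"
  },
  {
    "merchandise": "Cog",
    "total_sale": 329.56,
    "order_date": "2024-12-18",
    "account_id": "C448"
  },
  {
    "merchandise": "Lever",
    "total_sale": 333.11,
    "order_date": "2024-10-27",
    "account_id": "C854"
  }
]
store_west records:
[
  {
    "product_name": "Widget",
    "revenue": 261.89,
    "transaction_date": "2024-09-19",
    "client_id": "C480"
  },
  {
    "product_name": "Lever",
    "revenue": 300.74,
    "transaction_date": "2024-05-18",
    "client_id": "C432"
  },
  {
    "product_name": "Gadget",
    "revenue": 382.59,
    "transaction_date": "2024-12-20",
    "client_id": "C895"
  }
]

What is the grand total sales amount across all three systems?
2123.21

Schema reconciliation - all amount fields map to sale amount:

store_east (sale_amount): 415.92
store_central (total_sale): 762.07
store_west (revenue): 945.22

Grand total: 2123.21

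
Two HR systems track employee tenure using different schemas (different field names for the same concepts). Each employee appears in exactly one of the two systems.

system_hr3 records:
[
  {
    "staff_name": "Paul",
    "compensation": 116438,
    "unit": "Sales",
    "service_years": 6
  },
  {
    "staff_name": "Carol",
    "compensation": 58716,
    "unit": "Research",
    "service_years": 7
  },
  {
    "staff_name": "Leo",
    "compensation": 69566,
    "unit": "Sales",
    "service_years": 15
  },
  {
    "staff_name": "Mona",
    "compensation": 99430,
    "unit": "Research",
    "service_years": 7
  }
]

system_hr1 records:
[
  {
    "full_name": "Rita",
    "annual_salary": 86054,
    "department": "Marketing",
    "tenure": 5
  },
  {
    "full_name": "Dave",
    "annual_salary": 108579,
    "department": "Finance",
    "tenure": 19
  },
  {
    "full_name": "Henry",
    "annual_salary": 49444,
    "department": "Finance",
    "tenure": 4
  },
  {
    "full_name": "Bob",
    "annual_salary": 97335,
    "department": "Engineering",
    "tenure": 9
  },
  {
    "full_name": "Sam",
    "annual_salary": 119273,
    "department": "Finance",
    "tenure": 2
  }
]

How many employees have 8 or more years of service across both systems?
3

Reconcile schemas: "service_years" (system_hr3) = "tenure" (system_hr1) = years of service

From system_hr3: 1 employees with >= 8 years
From system_hr1: 2 employees with >= 8 years

Total: 1 + 2 = 3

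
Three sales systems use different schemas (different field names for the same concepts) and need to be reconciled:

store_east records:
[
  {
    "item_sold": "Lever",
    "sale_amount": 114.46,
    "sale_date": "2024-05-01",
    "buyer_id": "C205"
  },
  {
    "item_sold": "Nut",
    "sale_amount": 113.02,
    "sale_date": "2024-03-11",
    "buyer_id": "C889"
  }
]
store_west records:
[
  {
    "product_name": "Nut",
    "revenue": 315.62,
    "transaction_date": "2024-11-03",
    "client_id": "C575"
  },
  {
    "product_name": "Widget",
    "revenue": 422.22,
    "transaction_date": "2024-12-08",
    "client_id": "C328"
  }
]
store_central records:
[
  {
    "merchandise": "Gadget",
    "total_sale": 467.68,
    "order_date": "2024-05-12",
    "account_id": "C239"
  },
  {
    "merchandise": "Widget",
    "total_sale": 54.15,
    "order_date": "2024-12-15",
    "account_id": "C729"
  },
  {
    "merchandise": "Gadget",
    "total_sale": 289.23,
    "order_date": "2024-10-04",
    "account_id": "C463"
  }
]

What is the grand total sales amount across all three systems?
1776.38

Schema reconciliation - all amount fields map to sale amount:

store_east (sale_amount): 227.48
store_west (revenue): 737.84
store_central (total_sale): 811.06

Grand total: 1776.38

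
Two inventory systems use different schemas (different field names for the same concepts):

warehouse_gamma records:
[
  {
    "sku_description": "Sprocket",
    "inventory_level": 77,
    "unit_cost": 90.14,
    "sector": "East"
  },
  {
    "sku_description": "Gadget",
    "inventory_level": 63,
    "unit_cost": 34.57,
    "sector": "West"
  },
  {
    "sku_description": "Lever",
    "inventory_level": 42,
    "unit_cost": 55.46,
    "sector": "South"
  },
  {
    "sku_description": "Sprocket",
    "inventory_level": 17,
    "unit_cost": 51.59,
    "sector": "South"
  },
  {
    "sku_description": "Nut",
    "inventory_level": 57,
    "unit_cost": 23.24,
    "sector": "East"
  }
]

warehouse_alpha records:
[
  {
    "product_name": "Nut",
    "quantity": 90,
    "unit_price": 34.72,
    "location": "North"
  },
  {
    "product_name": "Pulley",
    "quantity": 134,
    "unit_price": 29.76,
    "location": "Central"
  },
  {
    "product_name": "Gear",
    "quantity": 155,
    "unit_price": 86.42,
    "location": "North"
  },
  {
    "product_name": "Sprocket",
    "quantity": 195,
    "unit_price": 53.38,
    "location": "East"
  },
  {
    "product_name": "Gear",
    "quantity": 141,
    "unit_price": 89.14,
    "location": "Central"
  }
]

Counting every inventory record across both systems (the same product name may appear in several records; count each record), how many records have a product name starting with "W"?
0

Schema mapping: "sku_description" (warehouse_gamma) = "product_name" (warehouse_alpha) = product name

Records with product name starting with "W" in warehouse_gamma: 0
Records with product name starting with "W" in warehouse_alpha: 0

Total: 0 + 0 = 0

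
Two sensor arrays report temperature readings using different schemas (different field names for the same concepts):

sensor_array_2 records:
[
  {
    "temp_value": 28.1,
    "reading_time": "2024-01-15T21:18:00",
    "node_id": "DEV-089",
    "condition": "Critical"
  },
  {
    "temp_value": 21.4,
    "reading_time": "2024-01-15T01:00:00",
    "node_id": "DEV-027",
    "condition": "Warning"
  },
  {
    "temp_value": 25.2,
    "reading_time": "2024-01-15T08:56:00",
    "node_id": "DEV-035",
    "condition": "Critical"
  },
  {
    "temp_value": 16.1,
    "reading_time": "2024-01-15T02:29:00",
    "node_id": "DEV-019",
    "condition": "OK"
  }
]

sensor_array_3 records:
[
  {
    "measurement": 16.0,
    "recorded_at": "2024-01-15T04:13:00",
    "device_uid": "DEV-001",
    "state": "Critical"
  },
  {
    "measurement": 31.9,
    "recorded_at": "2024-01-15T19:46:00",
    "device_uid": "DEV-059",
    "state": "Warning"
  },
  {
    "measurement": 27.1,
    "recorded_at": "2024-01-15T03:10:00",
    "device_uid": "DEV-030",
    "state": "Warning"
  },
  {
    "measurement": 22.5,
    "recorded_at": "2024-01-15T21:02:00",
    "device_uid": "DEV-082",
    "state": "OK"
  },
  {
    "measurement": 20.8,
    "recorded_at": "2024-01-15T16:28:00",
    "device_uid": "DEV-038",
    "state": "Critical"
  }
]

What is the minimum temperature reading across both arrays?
16.0

Schema mapping: "temp_value" (sensor_array_2) = "measurement" (sensor_array_3) = temperature reading

Minimum in sensor_array_2: 16.1
Minimum in sensor_array_3: 16.0

Overall minimum: min(16.1, 16.0) = 16.0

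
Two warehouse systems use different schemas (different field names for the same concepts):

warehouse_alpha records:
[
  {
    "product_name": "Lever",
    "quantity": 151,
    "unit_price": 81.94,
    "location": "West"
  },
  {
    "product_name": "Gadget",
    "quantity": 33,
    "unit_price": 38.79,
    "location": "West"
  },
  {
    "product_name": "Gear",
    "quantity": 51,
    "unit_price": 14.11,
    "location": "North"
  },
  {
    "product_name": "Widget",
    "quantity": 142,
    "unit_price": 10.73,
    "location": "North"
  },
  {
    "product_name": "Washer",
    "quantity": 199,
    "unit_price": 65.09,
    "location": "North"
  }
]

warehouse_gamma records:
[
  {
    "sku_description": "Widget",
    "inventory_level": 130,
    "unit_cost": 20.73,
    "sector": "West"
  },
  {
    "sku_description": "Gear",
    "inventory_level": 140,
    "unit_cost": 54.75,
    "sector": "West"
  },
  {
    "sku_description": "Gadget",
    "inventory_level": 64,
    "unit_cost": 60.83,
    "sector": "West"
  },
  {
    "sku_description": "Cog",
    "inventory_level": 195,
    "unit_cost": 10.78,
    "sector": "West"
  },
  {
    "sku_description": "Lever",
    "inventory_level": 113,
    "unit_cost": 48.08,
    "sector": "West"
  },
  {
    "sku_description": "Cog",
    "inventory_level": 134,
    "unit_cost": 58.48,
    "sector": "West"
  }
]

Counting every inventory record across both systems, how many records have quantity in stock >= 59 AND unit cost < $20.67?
2

Schema mappings:
- "quantity" (warehouse_alpha) = "inventory_level" (warehouse_gamma) = quantity
- "unit_price" (warehouse_alpha) = "unit_cost" (warehouse_gamma) = unit cost

Records meeting both conditions in warehouse_alpha: 1
Records meeting both conditions in warehouse_gamma: 1

Total: 1 + 1 = 2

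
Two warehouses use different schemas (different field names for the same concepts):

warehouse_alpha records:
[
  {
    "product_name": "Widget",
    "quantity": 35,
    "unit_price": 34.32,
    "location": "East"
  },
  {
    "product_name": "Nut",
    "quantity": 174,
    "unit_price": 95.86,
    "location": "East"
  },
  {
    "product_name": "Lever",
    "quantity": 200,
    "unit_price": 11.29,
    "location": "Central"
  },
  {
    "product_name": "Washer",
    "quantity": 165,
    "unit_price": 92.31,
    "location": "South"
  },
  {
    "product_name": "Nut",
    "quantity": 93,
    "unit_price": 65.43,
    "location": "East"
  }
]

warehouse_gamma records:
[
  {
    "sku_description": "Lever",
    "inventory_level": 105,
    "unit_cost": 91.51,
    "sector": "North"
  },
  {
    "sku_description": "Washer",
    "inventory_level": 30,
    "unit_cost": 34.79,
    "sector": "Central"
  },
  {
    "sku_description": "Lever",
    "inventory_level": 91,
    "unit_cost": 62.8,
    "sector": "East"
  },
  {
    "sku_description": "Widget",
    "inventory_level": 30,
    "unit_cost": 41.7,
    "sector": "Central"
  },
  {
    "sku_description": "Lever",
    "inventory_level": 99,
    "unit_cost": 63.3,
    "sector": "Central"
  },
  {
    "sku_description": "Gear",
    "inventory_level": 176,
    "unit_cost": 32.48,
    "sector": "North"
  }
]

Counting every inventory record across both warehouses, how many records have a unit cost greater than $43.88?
6

Schema mapping: "unit_price" (warehouse_alpha) = "unit_cost" (warehouse_gamma) = unit cost

Records > $43.88 in warehouse_alpha: 3
Records > $43.88 in warehouse_gamma: 3

Total count: 3 + 3 = 6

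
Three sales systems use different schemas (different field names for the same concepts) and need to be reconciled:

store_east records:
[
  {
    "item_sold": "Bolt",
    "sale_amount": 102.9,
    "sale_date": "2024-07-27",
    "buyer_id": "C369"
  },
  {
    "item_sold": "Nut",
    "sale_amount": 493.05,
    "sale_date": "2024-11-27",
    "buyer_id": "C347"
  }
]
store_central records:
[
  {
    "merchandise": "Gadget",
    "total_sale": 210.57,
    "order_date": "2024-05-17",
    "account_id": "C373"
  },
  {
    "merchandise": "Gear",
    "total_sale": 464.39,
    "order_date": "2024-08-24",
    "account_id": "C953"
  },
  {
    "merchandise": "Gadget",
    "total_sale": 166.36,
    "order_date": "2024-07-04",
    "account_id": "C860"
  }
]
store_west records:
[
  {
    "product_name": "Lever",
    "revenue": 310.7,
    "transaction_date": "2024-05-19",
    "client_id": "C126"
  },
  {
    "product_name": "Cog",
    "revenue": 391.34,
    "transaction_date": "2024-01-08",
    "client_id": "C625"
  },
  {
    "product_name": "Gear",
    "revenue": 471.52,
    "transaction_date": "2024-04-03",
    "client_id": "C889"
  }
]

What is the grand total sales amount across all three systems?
2610.83

Schema reconciliation - all amount fields map to sale amount:

store_east (sale_amount): 595.95
store_central (total_sale): 841.32
store_west (revenue): 1173.56

Grand total: 2610.83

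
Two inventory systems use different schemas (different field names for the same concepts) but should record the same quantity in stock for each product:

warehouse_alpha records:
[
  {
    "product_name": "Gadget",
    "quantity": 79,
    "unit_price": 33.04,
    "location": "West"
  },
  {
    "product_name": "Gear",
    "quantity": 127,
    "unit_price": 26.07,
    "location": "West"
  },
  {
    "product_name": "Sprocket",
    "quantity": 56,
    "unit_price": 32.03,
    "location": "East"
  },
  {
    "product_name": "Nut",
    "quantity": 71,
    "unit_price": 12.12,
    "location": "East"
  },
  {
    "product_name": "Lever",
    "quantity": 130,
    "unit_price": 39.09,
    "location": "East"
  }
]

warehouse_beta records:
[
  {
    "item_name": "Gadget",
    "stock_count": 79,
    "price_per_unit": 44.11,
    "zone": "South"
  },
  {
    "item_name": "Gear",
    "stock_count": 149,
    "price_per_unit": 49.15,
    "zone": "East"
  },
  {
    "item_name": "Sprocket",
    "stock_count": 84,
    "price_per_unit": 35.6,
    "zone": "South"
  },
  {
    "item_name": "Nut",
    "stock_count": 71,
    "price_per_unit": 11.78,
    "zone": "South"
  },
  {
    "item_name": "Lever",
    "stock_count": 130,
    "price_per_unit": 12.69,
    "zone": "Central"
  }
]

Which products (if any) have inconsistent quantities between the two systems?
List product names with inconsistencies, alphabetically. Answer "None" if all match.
Gear, Sprocket

Schema mappings:
- "product_name" (warehouse_alpha) = "item_name" (warehouse_beta) = product name
- "quantity" (warehouse_alpha) = "stock_count" (warehouse_beta) = quantity

Comparison:
  Gadget: 79 vs 79 - MATCH
  Gear: 127 vs 149 - MISMATCH
  Sprocket: 56 vs 84 - MISMATCH
  Nut: 71 vs 71 - MATCH
  Lever: 130 vs 130 - MATCH

Products with inconsistencies: Gear, Sprocket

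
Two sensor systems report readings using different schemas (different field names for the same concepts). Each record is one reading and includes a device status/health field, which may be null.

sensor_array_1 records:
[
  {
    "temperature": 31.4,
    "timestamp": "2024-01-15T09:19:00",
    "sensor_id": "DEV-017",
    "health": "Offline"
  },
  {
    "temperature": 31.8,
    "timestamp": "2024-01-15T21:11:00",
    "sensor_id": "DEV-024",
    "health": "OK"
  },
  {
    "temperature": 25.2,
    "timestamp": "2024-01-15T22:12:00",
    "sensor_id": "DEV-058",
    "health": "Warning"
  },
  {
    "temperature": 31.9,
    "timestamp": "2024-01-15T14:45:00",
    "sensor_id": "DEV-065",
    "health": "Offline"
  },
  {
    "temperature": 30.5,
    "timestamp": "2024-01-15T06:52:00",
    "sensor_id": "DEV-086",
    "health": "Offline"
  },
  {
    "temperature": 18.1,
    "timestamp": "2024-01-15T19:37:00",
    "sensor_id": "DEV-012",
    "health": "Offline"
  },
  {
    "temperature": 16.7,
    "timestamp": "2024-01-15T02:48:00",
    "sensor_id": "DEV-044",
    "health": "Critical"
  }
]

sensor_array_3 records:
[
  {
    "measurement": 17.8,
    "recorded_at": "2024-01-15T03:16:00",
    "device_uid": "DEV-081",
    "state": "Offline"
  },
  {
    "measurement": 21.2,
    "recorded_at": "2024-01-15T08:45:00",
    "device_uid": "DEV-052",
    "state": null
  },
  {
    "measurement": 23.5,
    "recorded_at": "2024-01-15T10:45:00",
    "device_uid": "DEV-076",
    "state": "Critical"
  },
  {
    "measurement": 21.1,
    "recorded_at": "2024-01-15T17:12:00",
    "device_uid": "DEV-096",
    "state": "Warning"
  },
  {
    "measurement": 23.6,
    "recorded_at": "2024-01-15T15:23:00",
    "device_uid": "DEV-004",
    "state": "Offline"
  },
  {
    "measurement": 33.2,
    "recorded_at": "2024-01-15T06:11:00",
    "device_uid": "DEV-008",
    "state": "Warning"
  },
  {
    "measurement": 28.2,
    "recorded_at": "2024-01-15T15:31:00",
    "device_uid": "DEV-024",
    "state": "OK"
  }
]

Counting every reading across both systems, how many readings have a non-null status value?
13

Schema mapping: "health" (sensor_array_1) = "state" (sensor_array_3) = status

Non-null in sensor_array_1: 7
Non-null in sensor_array_3: 6

Total non-null: 7 + 6 = 13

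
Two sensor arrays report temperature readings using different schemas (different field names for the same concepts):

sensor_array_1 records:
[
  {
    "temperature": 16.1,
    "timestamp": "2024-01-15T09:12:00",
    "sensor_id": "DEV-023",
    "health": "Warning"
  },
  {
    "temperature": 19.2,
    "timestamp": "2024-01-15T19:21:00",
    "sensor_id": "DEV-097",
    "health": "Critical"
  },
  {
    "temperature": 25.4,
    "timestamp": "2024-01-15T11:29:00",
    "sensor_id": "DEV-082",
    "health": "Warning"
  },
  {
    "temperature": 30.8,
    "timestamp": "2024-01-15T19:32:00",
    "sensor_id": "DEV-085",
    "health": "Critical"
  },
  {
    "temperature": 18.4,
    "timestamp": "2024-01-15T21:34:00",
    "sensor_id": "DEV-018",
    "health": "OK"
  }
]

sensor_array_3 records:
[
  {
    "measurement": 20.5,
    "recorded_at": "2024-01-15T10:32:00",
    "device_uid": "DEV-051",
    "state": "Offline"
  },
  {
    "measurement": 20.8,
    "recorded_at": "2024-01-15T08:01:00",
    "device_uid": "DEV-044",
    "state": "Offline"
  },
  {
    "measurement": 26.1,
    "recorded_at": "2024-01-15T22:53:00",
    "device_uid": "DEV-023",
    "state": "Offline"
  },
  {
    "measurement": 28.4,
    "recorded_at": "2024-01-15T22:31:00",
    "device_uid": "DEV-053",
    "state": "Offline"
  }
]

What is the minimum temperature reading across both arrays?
16.1

Schema mapping: "temperature" (sensor_array_1) = "measurement" (sensor_array_3) = temperature reading

Minimum in sensor_array_1: 16.1
Minimum in sensor_array_3: 20.5

Overall minimum: min(16.1, 20.5) = 16.1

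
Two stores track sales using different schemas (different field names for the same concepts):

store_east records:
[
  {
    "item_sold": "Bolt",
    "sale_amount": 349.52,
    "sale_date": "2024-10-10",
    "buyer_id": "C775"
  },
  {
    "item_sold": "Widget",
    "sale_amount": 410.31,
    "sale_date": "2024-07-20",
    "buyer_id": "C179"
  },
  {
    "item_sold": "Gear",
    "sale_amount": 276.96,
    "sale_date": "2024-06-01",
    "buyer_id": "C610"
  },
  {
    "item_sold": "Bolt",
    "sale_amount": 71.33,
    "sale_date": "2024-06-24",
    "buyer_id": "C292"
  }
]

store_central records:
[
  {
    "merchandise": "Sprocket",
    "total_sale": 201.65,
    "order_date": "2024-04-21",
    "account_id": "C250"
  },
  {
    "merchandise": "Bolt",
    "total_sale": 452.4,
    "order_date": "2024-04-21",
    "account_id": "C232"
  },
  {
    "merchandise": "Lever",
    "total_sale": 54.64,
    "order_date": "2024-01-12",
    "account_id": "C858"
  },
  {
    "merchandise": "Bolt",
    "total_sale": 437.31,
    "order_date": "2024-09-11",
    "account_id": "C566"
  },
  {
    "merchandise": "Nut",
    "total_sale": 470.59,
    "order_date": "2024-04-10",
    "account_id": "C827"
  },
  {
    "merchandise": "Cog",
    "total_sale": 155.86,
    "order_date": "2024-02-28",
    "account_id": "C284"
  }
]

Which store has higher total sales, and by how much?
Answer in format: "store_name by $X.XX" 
store_central by $664.33

Schema mapping: "sale_amount" (store_east) = "total_sale" (store_central) = sale amount

Total for store_east: 1108.12
Total for store_central: 1772.45

Difference: |1108.12 - 1772.45| = 664.33
store_central has higher sales by $664.33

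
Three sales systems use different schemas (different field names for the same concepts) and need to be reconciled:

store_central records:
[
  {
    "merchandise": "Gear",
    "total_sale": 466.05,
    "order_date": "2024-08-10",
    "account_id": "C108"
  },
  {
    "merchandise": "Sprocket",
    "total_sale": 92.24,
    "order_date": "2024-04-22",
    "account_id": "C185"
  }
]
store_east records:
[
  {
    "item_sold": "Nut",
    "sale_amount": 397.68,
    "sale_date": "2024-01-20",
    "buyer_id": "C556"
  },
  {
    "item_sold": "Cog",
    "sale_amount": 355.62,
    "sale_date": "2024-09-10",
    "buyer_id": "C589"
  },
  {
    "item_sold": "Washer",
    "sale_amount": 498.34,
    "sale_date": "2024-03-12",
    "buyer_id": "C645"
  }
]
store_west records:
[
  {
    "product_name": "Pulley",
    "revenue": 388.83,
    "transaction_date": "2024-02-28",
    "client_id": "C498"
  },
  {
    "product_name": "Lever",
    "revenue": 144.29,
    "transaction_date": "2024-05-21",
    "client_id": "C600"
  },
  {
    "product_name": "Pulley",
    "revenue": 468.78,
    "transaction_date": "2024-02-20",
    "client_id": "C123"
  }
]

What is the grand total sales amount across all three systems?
2811.83

Schema reconciliation - all amount fields map to sale amount:

store_central (total_sale): 558.29
store_east (sale_amount): 1251.64
store_west (revenue): 1001.9

Grand total: 2811.83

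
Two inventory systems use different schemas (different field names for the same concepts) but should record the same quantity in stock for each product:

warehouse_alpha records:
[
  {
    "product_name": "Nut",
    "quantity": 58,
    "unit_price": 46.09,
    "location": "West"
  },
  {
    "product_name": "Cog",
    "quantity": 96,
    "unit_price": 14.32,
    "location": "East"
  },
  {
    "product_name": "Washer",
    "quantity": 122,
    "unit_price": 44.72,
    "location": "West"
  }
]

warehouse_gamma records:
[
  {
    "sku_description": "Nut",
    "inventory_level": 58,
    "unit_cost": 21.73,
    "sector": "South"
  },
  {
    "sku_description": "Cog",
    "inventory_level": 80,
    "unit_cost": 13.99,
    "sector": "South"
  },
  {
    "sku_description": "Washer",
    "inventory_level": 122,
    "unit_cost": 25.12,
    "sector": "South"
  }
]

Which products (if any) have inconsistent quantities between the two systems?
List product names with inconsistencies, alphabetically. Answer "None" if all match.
Cog

Schema mappings:
- "product_name" (warehouse_alpha) = "sku_description" (warehouse_gamma) = product name
- "quantity" (warehouse_alpha) = "inventory_level" (warehouse_gamma) = quantity

Comparison:
  Nut: 58 vs 58 - MATCH
  Cog: 96 vs 80 - MISMATCH
  Washer: 122 vs 122 - MATCH

Products with inconsistencies: Cog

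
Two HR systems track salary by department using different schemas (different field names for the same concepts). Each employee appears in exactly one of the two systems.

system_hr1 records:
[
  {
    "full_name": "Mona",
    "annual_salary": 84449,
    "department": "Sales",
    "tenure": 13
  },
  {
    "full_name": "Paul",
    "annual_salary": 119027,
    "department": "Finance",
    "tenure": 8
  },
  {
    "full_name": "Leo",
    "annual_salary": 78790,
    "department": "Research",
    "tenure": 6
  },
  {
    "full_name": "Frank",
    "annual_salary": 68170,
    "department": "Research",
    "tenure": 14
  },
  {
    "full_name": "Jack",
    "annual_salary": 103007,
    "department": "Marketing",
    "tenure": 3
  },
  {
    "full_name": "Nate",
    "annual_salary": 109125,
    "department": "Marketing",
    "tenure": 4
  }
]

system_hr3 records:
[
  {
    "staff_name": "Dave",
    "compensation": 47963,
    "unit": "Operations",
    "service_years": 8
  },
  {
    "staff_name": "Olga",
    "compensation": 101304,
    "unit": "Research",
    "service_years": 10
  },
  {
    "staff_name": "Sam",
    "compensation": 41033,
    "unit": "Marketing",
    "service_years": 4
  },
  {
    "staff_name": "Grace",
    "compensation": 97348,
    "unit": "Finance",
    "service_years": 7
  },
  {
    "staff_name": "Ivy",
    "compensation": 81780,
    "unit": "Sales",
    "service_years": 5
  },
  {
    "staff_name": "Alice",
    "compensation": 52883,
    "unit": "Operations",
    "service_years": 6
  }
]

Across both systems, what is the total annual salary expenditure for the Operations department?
100846

Schema mappings:
- "department" (system_hr1) = "unit" (system_hr3) = department
- "annual_salary" (system_hr1) = "compensation" (system_hr3) = salary

Operations salaries from system_hr1: 0
Operations salaries from system_hr3: 100846

Total: 0 + 100846 = 100846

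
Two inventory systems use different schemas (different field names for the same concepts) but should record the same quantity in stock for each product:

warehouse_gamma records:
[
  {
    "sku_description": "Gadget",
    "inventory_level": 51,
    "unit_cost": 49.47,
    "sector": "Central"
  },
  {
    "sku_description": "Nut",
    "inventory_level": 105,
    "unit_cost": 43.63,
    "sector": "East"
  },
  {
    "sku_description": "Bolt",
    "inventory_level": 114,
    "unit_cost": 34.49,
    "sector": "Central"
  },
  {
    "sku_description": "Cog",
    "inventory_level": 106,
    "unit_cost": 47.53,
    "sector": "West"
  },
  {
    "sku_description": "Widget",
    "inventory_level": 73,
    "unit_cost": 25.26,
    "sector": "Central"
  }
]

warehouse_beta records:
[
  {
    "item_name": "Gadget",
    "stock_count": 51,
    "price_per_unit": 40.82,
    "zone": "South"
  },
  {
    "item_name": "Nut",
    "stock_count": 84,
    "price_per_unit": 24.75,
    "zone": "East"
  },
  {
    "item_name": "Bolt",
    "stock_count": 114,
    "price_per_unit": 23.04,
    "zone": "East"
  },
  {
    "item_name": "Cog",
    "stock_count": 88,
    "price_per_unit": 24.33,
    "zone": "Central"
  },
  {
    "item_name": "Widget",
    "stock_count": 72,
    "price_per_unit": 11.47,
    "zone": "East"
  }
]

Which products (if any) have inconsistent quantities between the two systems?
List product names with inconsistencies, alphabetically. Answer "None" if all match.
Cog, Nut, Widget

Schema mappings:
- "sku_description" (warehouse_gamma) = "item_name" (warehouse_beta) = product name
- "inventory_level" (warehouse_gamma) = "stock_count" (warehouse_beta) = quantity

Comparison:
  Gadget: 51 vs 51 - MATCH
  Nut: 105 vs 84 - MISMATCH
  Bolt: 114 vs 114 - MATCH
  Cog: 106 vs 88 - MISMATCH
  Widget: 73 vs 72 - MISMATCH

Products with inconsistencies: Cog, Nut, Widget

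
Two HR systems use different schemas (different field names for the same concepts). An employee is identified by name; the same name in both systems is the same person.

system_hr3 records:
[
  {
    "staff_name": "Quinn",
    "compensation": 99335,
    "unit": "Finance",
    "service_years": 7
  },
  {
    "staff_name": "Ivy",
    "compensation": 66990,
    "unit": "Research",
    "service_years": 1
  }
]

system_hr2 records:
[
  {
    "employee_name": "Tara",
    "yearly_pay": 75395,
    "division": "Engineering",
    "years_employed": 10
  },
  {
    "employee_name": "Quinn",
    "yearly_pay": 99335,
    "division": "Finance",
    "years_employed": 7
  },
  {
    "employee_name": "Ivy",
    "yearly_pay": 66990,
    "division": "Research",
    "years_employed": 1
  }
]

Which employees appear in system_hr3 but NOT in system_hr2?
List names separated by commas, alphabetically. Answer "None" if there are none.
None

Schema mapping: "staff_name" (system_hr3) = "employee_name" (system_hr2) = employee name

Names in system_hr3: ['Ivy', 'Quinn']
Names in system_hr2: ['Ivy', 'Quinn', 'Tara']

In system_hr3 but not system_hr2: None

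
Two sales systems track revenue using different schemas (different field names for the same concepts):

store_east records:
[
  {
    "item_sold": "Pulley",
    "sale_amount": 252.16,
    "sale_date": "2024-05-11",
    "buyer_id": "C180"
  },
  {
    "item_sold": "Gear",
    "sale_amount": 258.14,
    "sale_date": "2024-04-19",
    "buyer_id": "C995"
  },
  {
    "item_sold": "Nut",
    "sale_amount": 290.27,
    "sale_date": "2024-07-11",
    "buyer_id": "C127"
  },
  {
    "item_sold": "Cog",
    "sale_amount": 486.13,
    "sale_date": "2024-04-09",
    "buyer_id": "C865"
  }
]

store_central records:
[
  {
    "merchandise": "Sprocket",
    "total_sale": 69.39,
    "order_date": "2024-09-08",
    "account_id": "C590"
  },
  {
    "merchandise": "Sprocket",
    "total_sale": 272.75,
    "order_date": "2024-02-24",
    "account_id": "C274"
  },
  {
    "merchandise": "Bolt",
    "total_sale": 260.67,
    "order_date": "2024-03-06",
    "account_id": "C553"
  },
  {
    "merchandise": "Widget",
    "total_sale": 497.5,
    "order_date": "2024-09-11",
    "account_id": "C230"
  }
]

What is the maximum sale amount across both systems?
497.5

Reconcile: "sale_amount" (store_east) = "total_sale" (store_central) = sale amount

Maximum in store_east: 486.13
Maximum in store_central: 497.5

Overall maximum: max(486.13, 497.5) = 497.5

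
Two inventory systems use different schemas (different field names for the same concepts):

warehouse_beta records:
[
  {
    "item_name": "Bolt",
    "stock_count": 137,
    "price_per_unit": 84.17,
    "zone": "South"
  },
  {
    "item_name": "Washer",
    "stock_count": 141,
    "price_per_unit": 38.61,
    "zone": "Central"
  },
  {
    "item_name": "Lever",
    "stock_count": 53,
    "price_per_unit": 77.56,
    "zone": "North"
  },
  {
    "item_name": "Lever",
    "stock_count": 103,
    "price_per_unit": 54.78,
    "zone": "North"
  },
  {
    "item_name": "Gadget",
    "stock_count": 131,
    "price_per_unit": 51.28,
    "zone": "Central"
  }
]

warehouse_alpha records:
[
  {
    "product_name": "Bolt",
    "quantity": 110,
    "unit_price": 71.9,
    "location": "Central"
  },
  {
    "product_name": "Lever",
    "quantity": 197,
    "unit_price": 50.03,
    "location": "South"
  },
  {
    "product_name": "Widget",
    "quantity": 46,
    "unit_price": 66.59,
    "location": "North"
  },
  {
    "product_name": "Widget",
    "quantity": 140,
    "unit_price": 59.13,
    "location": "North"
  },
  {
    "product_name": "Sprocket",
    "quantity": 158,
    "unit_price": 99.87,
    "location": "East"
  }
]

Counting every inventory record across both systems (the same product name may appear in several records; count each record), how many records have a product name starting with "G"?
1

Schema mapping: "item_name" (warehouse_beta) = "product_name" (warehouse_alpha) = product name

Records with product name starting with "G" in warehouse_beta: 1
Records with product name starting with "G" in warehouse_alpha: 0

Total: 1 + 0 = 1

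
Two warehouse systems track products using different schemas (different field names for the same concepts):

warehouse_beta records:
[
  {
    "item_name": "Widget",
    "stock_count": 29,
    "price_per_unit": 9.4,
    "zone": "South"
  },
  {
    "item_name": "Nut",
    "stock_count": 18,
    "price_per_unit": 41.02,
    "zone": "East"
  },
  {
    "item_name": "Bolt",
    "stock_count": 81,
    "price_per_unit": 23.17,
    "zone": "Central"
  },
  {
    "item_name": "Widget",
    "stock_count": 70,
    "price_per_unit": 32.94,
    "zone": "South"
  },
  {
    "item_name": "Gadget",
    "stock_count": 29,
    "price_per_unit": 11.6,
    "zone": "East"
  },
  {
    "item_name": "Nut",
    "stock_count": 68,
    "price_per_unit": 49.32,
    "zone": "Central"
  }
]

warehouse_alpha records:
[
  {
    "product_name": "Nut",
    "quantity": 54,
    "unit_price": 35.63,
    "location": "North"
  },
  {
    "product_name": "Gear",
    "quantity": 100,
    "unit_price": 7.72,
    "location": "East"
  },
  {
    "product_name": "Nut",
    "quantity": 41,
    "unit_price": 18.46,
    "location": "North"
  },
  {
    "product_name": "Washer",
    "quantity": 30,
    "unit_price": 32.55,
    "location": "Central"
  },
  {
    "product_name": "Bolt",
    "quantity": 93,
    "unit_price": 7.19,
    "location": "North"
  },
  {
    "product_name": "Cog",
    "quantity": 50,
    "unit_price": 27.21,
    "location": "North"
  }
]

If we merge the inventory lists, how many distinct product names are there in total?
7

Schema mapping: "item_name" (warehouse_beta) = "product_name" (warehouse_alpha) = product name

Products in warehouse_beta: ['Bolt', 'Gadget', 'Nut', 'Widget']
Products in warehouse_alpha: ['Bolt', 'Cog', 'Gear', 'Nut', 'Washer']

Union (unique products): ['Bolt', 'Cog', 'Gadget', 'Gear', 'Nut', 'Washer', 'Widget']
Count: 7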